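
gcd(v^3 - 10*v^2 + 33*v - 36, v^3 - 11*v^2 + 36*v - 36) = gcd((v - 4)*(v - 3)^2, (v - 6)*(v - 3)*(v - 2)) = v - 3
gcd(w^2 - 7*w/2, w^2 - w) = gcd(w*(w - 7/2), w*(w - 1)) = w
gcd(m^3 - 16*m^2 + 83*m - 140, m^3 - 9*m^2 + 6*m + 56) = m^2 - 11*m + 28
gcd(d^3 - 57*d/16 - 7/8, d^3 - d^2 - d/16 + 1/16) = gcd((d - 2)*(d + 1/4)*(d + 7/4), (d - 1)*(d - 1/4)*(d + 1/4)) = d + 1/4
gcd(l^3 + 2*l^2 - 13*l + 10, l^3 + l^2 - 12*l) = 1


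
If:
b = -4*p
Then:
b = -4*p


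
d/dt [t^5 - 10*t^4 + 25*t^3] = 5*t^2*(t^2 - 8*t + 15)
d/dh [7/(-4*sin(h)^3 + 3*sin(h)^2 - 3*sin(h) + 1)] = 21*(4*sin(h)^2 - 2*sin(h) + 1)*cos(h)/(4*sin(h)^3 - 3*sin(h)^2 + 3*sin(h) - 1)^2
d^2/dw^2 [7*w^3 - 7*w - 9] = 42*w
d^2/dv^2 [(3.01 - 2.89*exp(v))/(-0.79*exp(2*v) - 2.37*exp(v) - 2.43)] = (1.803649*exp(4*v) - 12.925111*exp(3*v) - 50.194467*exp(2*v) - 10.43748*exp(v) + 34.400052)*exp(v)/(0.493039*exp(6*v) + 4.437351*exp(5*v) + 17.861742*exp(4*v) + 40.610187*exp(3*v) + 54.941814*exp(2*v) + 41.983839*exp(v) + 14.348907)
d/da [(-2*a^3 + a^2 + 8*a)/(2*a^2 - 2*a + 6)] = (-a^4 + 2*a^3 - 27*a^2/2 + 3*a + 12)/(a^4 - 2*a^3 + 7*a^2 - 6*a + 9)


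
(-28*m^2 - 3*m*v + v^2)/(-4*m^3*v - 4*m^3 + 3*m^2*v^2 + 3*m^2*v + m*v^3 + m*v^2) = (-7*m + v)/(m*(-m*v - m + v^2 + v))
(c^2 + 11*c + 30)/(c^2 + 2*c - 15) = (c + 6)/(c - 3)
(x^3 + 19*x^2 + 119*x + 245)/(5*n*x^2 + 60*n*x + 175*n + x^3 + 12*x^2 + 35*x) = (x + 7)/(5*n + x)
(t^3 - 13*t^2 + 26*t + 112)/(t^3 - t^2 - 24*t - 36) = (t^2 - 15*t + 56)/(t^2 - 3*t - 18)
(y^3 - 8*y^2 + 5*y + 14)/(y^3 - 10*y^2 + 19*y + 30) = (y^2 - 9*y + 14)/(y^2 - 11*y + 30)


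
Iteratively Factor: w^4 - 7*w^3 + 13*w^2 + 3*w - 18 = (w - 3)*(w^3 - 4*w^2 + w + 6) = (w - 3)*(w - 2)*(w^2 - 2*w - 3) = (w - 3)^2*(w - 2)*(w + 1)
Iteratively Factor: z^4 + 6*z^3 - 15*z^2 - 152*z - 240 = (z - 5)*(z^3 + 11*z^2 + 40*z + 48) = (z - 5)*(z + 4)*(z^2 + 7*z + 12) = (z - 5)*(z + 4)^2*(z + 3)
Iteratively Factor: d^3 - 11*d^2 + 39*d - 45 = (d - 3)*(d^2 - 8*d + 15) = (d - 5)*(d - 3)*(d - 3)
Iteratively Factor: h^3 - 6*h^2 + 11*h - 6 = (h - 3)*(h^2 - 3*h + 2) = (h - 3)*(h - 1)*(h - 2)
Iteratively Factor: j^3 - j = (j + 1)*(j^2 - j) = j*(j + 1)*(j - 1)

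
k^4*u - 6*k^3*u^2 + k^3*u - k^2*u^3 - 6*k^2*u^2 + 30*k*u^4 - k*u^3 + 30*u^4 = (k - 5*u)*(k - 3*u)*(k + 2*u)*(k*u + u)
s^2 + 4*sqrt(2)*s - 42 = (s - 3*sqrt(2))*(s + 7*sqrt(2))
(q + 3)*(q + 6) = q^2 + 9*q + 18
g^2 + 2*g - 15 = (g - 3)*(g + 5)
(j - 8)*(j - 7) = j^2 - 15*j + 56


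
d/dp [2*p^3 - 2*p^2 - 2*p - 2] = 6*p^2 - 4*p - 2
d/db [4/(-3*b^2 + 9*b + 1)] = 12*(2*b - 3)/(-3*b^2 + 9*b + 1)^2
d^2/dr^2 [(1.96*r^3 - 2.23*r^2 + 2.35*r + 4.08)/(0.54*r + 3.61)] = (1.143072*r^3 + 22.924944*r^2 + 153.257496*r - 64.90589)/(0.157464*r^3 + 3.158028*r^2 + 21.112002*r + 47.045881)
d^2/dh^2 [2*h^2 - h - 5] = 4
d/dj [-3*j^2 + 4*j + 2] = 4 - 6*j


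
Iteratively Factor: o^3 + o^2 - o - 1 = (o + 1)*(o^2 - 1) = (o - 1)*(o + 1)*(o + 1)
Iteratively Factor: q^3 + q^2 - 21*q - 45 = (q + 3)*(q^2 - 2*q - 15) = (q - 5)*(q + 3)*(q + 3)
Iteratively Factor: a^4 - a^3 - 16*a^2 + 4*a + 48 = (a + 2)*(a^3 - 3*a^2 - 10*a + 24) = (a + 2)*(a + 3)*(a^2 - 6*a + 8) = (a - 2)*(a + 2)*(a + 3)*(a - 4)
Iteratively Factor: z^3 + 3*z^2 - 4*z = (z)*(z^2 + 3*z - 4) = z*(z + 4)*(z - 1)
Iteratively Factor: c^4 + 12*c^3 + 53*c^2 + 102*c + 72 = (c + 3)*(c^3 + 9*c^2 + 26*c + 24) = (c + 3)^2*(c^2 + 6*c + 8) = (c + 2)*(c + 3)^2*(c + 4)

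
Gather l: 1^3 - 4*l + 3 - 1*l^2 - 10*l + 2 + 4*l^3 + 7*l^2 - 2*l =4*l^3 + 6*l^2 - 16*l + 6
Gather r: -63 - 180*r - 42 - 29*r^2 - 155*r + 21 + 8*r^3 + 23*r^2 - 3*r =8*r^3 - 6*r^2 - 338*r - 84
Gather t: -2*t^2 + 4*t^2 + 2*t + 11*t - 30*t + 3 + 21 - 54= 2*t^2 - 17*t - 30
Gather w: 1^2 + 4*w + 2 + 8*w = 12*w + 3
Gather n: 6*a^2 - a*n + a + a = 6*a^2 - a*n + 2*a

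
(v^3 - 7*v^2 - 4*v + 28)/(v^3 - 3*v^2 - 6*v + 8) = (v^2 - 9*v + 14)/(v^2 - 5*v + 4)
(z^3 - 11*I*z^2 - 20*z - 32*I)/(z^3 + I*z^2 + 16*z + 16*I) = (z - 8*I)/(z + 4*I)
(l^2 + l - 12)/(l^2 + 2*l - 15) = (l + 4)/(l + 5)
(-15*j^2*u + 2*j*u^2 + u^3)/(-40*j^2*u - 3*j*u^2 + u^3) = (-3*j + u)/(-8*j + u)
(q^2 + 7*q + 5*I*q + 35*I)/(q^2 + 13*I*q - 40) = (q + 7)/(q + 8*I)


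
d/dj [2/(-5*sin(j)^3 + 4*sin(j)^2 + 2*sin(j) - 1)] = 2*(15*sin(j)^2 - 8*sin(j) - 2)*cos(j)/((sin(j) - 1)^2*(5*sin(j)^2 + sin(j) - 1)^2)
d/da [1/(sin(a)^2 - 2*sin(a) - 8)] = 2*(1 - sin(a))*cos(a)/((sin(a) - 4)^2*(sin(a) + 2)^2)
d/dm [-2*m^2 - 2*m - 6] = -4*m - 2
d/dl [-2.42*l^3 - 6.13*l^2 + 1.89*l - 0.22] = -7.26*l^2 - 12.26*l + 1.89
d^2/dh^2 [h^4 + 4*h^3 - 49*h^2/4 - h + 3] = 12*h^2 + 24*h - 49/2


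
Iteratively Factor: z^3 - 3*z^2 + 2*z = (z)*(z^2 - 3*z + 2) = z*(z - 1)*(z - 2)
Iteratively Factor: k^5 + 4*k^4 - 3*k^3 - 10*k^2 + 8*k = (k + 2)*(k^4 + 2*k^3 - 7*k^2 + 4*k) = (k - 1)*(k + 2)*(k^3 + 3*k^2 - 4*k) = k*(k - 1)*(k + 2)*(k^2 + 3*k - 4) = k*(k - 1)^2*(k + 2)*(k + 4)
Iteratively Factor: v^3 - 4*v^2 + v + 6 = (v - 3)*(v^2 - v - 2) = (v - 3)*(v + 1)*(v - 2)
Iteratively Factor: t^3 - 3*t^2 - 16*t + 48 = (t - 4)*(t^2 + t - 12) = (t - 4)*(t - 3)*(t + 4)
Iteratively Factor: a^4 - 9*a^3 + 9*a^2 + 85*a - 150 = (a - 5)*(a^3 - 4*a^2 - 11*a + 30) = (a - 5)*(a + 3)*(a^2 - 7*a + 10) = (a - 5)*(a - 2)*(a + 3)*(a - 5)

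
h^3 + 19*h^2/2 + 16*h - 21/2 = (h - 1/2)*(h + 3)*(h + 7)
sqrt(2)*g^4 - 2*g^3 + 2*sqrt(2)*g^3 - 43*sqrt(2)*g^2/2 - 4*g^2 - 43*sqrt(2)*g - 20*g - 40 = (g + 2)*(g - 4*sqrt(2))*(g + 5*sqrt(2)/2)*(sqrt(2)*g + 1)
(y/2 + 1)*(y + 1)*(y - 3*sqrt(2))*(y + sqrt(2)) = y^4/2 - sqrt(2)*y^3 + 3*y^3/2 - 3*sqrt(2)*y^2 - 2*y^2 - 9*y - 2*sqrt(2)*y - 6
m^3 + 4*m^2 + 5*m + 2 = (m + 1)^2*(m + 2)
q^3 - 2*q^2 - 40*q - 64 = (q - 8)*(q + 2)*(q + 4)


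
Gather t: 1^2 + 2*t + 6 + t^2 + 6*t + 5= t^2 + 8*t + 12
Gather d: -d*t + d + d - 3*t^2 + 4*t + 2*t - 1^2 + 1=d*(2 - t) - 3*t^2 + 6*t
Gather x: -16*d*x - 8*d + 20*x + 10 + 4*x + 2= -8*d + x*(24 - 16*d) + 12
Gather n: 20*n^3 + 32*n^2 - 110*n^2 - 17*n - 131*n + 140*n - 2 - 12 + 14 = 20*n^3 - 78*n^2 - 8*n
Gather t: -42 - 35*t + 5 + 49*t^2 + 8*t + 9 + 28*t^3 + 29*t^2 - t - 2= 28*t^3 + 78*t^2 - 28*t - 30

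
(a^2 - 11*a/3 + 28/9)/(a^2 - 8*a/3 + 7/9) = (3*a - 4)/(3*a - 1)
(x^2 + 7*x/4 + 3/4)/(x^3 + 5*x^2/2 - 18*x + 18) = (4*x^2 + 7*x + 3)/(2*(2*x^3 + 5*x^2 - 36*x + 36))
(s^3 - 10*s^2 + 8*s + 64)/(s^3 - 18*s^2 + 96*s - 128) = (s^2 - 2*s - 8)/(s^2 - 10*s + 16)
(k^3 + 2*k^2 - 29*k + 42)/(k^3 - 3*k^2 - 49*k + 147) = (k - 2)/(k - 7)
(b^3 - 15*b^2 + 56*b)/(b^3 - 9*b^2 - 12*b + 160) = b*(b - 7)/(b^2 - b - 20)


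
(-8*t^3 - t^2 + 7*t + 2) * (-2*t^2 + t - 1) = 16*t^5 - 6*t^4 - 7*t^3 + 4*t^2 - 5*t - 2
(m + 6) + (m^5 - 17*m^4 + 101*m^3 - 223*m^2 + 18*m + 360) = m^5 - 17*m^4 + 101*m^3 - 223*m^2 + 19*m + 366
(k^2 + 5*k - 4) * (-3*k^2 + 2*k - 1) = -3*k^4 - 13*k^3 + 21*k^2 - 13*k + 4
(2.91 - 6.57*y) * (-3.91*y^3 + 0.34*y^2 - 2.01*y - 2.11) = 25.6887*y^4 - 13.6119*y^3 + 14.1951*y^2 + 8.0136*y - 6.1401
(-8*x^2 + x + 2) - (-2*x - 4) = -8*x^2 + 3*x + 6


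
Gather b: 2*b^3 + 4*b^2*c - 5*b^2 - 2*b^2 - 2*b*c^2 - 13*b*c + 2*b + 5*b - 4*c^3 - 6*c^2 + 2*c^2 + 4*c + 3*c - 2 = 2*b^3 + b^2*(4*c - 7) + b*(-2*c^2 - 13*c + 7) - 4*c^3 - 4*c^2 + 7*c - 2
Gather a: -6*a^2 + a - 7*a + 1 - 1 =-6*a^2 - 6*a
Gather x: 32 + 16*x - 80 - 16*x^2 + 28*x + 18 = -16*x^2 + 44*x - 30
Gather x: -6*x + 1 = 1 - 6*x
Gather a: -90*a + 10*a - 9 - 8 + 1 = -80*a - 16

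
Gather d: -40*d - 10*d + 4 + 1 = 5 - 50*d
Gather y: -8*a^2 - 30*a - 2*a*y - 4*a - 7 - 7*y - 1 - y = -8*a^2 - 34*a + y*(-2*a - 8) - 8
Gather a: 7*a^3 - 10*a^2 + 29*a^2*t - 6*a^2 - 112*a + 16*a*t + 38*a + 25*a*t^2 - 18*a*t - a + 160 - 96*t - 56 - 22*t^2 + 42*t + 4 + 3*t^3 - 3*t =7*a^3 + a^2*(29*t - 16) + a*(25*t^2 - 2*t - 75) + 3*t^3 - 22*t^2 - 57*t + 108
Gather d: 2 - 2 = 0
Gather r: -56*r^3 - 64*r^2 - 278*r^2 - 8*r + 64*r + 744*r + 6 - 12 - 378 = -56*r^3 - 342*r^2 + 800*r - 384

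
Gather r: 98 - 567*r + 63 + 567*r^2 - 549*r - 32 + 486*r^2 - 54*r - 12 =1053*r^2 - 1170*r + 117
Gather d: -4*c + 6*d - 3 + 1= -4*c + 6*d - 2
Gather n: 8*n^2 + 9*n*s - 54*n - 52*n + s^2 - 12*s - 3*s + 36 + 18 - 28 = 8*n^2 + n*(9*s - 106) + s^2 - 15*s + 26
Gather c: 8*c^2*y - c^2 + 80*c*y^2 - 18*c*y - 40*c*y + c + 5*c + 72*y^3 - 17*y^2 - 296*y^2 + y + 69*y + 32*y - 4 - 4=c^2*(8*y - 1) + c*(80*y^2 - 58*y + 6) + 72*y^3 - 313*y^2 + 102*y - 8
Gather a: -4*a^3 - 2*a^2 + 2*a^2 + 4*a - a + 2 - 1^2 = -4*a^3 + 3*a + 1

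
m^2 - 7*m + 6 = (m - 6)*(m - 1)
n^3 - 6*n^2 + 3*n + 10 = (n - 5)*(n - 2)*(n + 1)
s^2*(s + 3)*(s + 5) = s^4 + 8*s^3 + 15*s^2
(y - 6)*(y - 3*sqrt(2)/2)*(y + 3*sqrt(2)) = y^3 - 6*y^2 + 3*sqrt(2)*y^2/2 - 9*sqrt(2)*y - 9*y + 54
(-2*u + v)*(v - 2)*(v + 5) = -2*u*v^2 - 6*u*v + 20*u + v^3 + 3*v^2 - 10*v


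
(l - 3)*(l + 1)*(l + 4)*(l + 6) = l^4 + 8*l^3 + l^2 - 78*l - 72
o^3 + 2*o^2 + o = o*(o + 1)^2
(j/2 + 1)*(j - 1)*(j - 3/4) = j^3/2 + j^2/8 - 11*j/8 + 3/4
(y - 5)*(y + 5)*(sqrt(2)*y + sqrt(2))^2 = 2*y^4 + 4*y^3 - 48*y^2 - 100*y - 50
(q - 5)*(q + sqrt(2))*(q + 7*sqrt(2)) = q^3 - 5*q^2 + 8*sqrt(2)*q^2 - 40*sqrt(2)*q + 14*q - 70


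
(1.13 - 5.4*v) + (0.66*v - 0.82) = 0.31 - 4.74*v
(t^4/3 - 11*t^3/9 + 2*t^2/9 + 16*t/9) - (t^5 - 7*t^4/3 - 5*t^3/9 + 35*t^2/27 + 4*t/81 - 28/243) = -t^5 + 8*t^4/3 - 2*t^3/3 - 29*t^2/27 + 140*t/81 + 28/243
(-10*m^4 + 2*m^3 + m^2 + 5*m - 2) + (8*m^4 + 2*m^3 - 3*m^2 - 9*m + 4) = -2*m^4 + 4*m^3 - 2*m^2 - 4*m + 2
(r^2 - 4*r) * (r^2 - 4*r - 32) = r^4 - 8*r^3 - 16*r^2 + 128*r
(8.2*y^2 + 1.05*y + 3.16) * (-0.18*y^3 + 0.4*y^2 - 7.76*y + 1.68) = -1.476*y^5 + 3.091*y^4 - 63.7808*y^3 + 6.892*y^2 - 22.7576*y + 5.3088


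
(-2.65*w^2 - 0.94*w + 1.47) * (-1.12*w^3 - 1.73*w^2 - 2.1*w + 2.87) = 2.968*w^5 + 5.6373*w^4 + 5.5448*w^3 - 8.1746*w^2 - 5.7848*w + 4.2189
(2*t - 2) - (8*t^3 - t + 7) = -8*t^3 + 3*t - 9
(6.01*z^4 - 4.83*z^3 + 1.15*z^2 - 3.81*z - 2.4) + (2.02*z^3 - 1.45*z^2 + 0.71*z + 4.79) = 6.01*z^4 - 2.81*z^3 - 0.3*z^2 - 3.1*z + 2.39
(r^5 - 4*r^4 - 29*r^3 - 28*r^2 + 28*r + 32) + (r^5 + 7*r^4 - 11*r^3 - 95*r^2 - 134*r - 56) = 2*r^5 + 3*r^4 - 40*r^3 - 123*r^2 - 106*r - 24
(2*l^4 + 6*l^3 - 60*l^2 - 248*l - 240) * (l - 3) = 2*l^5 - 78*l^3 - 68*l^2 + 504*l + 720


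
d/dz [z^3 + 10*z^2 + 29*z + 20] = 3*z^2 + 20*z + 29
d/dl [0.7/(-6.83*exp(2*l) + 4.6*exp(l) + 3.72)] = (9.562*exp(l) - 3.22)*exp(l)/(-6.83*exp(2*l) + 4.6*exp(l) + 3.72)^2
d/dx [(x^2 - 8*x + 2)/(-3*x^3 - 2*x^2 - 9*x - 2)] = (3*x^4 - 48*x^3 - 7*x^2 + 4*x + 34)/(9*x^6 + 12*x^5 + 58*x^4 + 48*x^3 + 89*x^2 + 36*x + 4)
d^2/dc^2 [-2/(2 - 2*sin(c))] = -(sin(c) + 2)/(sin(c) - 1)^2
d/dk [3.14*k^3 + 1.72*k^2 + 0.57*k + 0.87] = 9.42*k^2 + 3.44*k + 0.57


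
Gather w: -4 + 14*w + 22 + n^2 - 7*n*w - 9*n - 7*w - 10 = n^2 - 9*n + w*(7 - 7*n) + 8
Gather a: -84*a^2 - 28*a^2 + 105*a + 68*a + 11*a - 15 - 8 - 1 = -112*a^2 + 184*a - 24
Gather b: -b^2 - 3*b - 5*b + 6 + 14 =-b^2 - 8*b + 20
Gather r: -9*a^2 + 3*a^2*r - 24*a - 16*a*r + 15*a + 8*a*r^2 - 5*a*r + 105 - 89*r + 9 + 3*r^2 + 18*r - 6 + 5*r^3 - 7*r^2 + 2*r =-9*a^2 - 9*a + 5*r^3 + r^2*(8*a - 4) + r*(3*a^2 - 21*a - 69) + 108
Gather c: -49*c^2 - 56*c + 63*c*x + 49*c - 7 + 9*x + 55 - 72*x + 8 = -49*c^2 + c*(63*x - 7) - 63*x + 56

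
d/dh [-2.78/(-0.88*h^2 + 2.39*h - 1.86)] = (6.6442 - 4.8928*h)/(0.88*h^2 - 2.39*h + 1.86)^2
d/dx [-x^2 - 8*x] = -2*x - 8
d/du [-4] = 0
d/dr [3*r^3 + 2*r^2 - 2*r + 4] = 9*r^2 + 4*r - 2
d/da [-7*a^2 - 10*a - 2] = -14*a - 10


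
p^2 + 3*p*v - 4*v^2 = (p - v)*(p + 4*v)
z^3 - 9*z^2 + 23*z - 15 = (z - 5)*(z - 3)*(z - 1)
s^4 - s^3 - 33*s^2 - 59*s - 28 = (s - 7)*(s + 1)^2*(s + 4)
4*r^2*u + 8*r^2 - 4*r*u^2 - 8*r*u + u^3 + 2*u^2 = (-2*r + u)^2*(u + 2)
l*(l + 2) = l^2 + 2*l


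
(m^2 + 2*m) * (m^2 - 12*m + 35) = m^4 - 10*m^3 + 11*m^2 + 70*m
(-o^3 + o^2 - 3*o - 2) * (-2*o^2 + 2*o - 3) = 2*o^5 - 4*o^4 + 11*o^3 - 5*o^2 + 5*o + 6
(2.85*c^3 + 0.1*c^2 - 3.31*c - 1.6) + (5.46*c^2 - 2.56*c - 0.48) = 2.85*c^3 + 5.56*c^2 - 5.87*c - 2.08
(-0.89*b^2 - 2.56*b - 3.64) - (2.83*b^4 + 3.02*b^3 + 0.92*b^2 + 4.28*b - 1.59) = -2.83*b^4 - 3.02*b^3 - 1.81*b^2 - 6.84*b - 2.05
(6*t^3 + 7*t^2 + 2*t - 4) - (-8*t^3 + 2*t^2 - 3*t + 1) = 14*t^3 + 5*t^2 + 5*t - 5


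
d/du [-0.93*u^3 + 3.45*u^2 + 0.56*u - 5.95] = -2.79*u^2 + 6.9*u + 0.56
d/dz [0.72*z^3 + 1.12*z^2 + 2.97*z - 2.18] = 2.16*z^2 + 2.24*z + 2.97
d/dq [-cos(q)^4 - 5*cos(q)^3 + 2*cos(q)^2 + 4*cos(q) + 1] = (-4*sin(q)^2*cos(q) - 15*sin(q)^2 + 11)*sin(q)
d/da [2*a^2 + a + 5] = 4*a + 1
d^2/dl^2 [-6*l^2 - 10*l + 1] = -12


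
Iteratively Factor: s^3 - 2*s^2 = (s - 2)*(s^2) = s*(s - 2)*(s)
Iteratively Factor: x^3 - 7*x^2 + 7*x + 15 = (x + 1)*(x^2 - 8*x + 15) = (x - 3)*(x + 1)*(x - 5)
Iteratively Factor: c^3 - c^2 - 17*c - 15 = (c + 3)*(c^2 - 4*c - 5) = (c + 1)*(c + 3)*(c - 5)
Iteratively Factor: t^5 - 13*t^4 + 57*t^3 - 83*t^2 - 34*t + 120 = (t - 3)*(t^4 - 10*t^3 + 27*t^2 - 2*t - 40) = (t - 5)*(t - 3)*(t^3 - 5*t^2 + 2*t + 8) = (t - 5)*(t - 3)*(t - 2)*(t^2 - 3*t - 4) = (t - 5)*(t - 3)*(t - 2)*(t + 1)*(t - 4)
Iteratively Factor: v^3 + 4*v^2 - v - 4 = (v + 1)*(v^2 + 3*v - 4) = (v - 1)*(v + 1)*(v + 4)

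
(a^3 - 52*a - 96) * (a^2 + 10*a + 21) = a^5 + 10*a^4 - 31*a^3 - 616*a^2 - 2052*a - 2016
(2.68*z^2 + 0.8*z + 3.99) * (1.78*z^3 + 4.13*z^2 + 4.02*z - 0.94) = 4.7704*z^5 + 12.4924*z^4 + 21.1798*z^3 + 17.1755*z^2 + 15.2878*z - 3.7506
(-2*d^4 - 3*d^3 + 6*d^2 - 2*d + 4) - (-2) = -2*d^4 - 3*d^3 + 6*d^2 - 2*d + 6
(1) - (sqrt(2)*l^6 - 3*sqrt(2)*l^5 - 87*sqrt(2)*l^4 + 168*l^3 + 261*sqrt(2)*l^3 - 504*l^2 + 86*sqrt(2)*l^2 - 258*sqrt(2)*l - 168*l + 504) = -sqrt(2)*l^6 + 3*sqrt(2)*l^5 + 87*sqrt(2)*l^4 - 261*sqrt(2)*l^3 - 168*l^3 - 86*sqrt(2)*l^2 + 504*l^2 + 168*l + 258*sqrt(2)*l - 503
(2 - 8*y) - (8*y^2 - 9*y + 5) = -8*y^2 + y - 3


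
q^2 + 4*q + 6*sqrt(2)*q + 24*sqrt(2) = (q + 4)*(q + 6*sqrt(2))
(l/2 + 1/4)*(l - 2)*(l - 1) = l^3/2 - 5*l^2/4 + l/4 + 1/2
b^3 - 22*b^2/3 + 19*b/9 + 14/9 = (b - 7)*(b - 2/3)*(b + 1/3)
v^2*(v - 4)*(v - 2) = v^4 - 6*v^3 + 8*v^2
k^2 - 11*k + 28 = (k - 7)*(k - 4)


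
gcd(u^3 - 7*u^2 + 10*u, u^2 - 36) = 1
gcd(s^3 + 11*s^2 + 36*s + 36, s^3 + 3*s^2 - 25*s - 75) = s + 3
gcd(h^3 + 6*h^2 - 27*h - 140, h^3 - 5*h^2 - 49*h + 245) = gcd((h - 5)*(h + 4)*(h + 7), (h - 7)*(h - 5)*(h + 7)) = h^2 + 2*h - 35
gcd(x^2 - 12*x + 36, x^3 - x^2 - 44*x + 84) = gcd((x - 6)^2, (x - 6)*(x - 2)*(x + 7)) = x - 6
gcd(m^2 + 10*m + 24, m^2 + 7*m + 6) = m + 6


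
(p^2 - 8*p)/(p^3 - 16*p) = (p - 8)/(p^2 - 16)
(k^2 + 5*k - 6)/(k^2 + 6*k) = (k - 1)/k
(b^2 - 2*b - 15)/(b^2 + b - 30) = (b + 3)/(b + 6)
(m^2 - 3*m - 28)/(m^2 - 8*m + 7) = (m + 4)/(m - 1)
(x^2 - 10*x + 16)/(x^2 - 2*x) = (x - 8)/x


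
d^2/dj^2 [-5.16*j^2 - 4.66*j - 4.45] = -10.3200000000000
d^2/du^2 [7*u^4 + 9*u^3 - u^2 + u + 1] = 84*u^2 + 54*u - 2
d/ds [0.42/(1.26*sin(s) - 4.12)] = -0.5292*cos(s)/(1.26*sin(s) - 4.12)^2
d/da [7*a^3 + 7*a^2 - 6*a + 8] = 21*a^2 + 14*a - 6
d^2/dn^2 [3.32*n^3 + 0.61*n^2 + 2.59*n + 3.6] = 19.92*n + 1.22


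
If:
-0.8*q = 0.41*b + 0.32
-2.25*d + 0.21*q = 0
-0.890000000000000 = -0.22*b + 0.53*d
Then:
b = 3.55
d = -0.21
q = -2.22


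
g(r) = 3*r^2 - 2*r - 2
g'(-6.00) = -38.00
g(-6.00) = 118.00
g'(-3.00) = -20.00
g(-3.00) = 31.00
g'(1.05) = 4.30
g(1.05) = -0.79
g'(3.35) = 18.10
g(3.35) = 24.97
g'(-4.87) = -31.22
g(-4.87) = 78.89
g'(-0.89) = -7.34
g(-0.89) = 2.16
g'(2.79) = 14.74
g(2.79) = 15.77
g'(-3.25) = -21.50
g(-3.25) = 36.19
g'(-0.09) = -2.54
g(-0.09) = -1.80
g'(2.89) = 15.34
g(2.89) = 17.28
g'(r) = 6*r - 2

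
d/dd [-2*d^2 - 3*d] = -4*d - 3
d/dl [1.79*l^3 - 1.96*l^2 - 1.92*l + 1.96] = 5.37*l^2 - 3.92*l - 1.92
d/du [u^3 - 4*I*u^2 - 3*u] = 3*u^2 - 8*I*u - 3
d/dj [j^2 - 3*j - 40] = 2*j - 3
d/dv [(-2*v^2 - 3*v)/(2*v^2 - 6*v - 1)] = (18*v^2 + 4*v + 3)/(4*v^4 - 24*v^3 + 32*v^2 + 12*v + 1)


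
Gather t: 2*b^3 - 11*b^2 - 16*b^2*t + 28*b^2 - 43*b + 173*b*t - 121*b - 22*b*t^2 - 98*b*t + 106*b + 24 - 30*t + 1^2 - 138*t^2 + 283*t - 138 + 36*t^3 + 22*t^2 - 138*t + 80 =2*b^3 + 17*b^2 - 58*b + 36*t^3 + t^2*(-22*b - 116) + t*(-16*b^2 + 75*b + 115) - 33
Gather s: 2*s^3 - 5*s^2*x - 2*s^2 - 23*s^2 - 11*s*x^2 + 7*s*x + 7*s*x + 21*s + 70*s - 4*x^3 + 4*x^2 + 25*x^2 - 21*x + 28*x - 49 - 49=2*s^3 + s^2*(-5*x - 25) + s*(-11*x^2 + 14*x + 91) - 4*x^3 + 29*x^2 + 7*x - 98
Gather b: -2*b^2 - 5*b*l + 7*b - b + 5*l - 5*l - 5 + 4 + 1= -2*b^2 + b*(6 - 5*l)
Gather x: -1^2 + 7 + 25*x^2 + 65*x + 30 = 25*x^2 + 65*x + 36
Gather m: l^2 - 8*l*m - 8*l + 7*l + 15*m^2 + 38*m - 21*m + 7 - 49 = l^2 - l + 15*m^2 + m*(17 - 8*l) - 42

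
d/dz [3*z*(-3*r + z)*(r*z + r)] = 3*r*(-6*r*z - 3*r + 3*z^2 + 2*z)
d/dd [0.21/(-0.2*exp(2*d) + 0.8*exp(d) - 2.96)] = (0.084*exp(d) - 0.168)*exp(d)/(0.2*exp(2*d) - 0.8*exp(d) + 2.96)^2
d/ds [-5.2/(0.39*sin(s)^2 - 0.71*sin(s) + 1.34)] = (4.056*sin(s) - 3.692)*cos(s)/(0.39*sin(s)^2 - 0.71*sin(s) + 1.34)^2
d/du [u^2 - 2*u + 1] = 2*u - 2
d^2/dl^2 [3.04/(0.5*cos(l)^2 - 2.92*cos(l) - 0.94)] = (3.04*(1 - cos(l)^2)^2 - 13.3152*cos(l)^3 + 33.155456*cos(l)^2 + 18.286208*cos(l) - 57.738112)/(-0.5*cos(l)^2 + 2.92*cos(l) + 0.94)^3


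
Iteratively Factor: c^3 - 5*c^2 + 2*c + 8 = (c + 1)*(c^2 - 6*c + 8) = (c - 2)*(c + 1)*(c - 4)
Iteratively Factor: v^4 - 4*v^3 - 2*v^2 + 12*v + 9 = (v + 1)*(v^3 - 5*v^2 + 3*v + 9) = (v + 1)^2*(v^2 - 6*v + 9) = (v - 3)*(v + 1)^2*(v - 3)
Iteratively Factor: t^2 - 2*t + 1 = (t - 1)*(t - 1)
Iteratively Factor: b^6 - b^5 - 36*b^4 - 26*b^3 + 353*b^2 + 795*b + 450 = (b - 5)*(b^5 + 4*b^4 - 16*b^3 - 106*b^2 - 177*b - 90) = (b - 5)*(b + 2)*(b^4 + 2*b^3 - 20*b^2 - 66*b - 45) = (b - 5)*(b + 2)*(b + 3)*(b^3 - b^2 - 17*b - 15) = (b - 5)*(b + 1)*(b + 2)*(b + 3)*(b^2 - 2*b - 15) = (b - 5)^2*(b + 1)*(b + 2)*(b + 3)*(b + 3)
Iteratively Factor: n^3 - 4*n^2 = (n - 4)*(n^2) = n*(n - 4)*(n)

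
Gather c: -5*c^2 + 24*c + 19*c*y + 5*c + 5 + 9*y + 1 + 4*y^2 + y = -5*c^2 + c*(19*y + 29) + 4*y^2 + 10*y + 6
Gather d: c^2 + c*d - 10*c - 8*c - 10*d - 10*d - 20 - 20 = c^2 - 18*c + d*(c - 20) - 40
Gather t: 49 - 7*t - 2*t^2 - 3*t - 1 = -2*t^2 - 10*t + 48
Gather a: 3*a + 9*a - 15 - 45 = 12*a - 60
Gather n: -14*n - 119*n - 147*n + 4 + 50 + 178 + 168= 400 - 280*n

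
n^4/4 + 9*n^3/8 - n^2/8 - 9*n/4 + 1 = (n/4 + 1)*(n - 1)*(n - 1/2)*(n + 2)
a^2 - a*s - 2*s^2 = (a - 2*s)*(a + s)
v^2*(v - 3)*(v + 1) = v^4 - 2*v^3 - 3*v^2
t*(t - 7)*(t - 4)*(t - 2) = t^4 - 13*t^3 + 50*t^2 - 56*t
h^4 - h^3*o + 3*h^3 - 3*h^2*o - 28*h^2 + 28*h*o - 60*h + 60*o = (h - 5)*(h + 2)*(h + 6)*(h - o)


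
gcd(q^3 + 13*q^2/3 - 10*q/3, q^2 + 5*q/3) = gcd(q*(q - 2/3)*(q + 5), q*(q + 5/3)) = q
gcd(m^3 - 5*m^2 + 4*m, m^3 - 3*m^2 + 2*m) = m^2 - m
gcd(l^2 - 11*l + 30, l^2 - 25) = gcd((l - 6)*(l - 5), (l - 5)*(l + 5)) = l - 5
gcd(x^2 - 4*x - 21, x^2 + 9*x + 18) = x + 3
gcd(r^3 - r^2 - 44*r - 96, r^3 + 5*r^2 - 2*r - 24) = r^2 + 7*r + 12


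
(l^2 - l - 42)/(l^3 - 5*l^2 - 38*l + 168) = 1/(l - 4)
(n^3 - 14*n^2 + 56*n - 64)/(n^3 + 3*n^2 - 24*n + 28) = (n^2 - 12*n + 32)/(n^2 + 5*n - 14)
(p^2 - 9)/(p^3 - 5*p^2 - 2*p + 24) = (p + 3)/(p^2 - 2*p - 8)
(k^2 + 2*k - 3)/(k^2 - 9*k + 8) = (k + 3)/(k - 8)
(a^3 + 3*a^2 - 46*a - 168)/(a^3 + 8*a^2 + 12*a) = (a^2 - 3*a - 28)/(a*(a + 2))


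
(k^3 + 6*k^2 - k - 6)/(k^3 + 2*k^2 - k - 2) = (k + 6)/(k + 2)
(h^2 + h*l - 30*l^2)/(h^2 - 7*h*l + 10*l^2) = (h + 6*l)/(h - 2*l)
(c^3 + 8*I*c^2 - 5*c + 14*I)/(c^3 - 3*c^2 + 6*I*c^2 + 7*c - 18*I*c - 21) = (c + 2*I)/(c - 3)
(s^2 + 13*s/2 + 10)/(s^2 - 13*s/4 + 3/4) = 2*(2*s^2 + 13*s + 20)/(4*s^2 - 13*s + 3)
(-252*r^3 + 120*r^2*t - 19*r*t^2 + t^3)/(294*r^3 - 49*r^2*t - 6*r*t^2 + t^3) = (-6*r + t)/(7*r + t)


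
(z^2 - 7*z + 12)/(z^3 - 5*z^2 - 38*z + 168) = (z - 3)/(z^2 - z - 42)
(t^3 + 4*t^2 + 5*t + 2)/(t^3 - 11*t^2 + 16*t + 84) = (t^2 + 2*t + 1)/(t^2 - 13*t + 42)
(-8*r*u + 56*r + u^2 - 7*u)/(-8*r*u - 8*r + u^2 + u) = (u - 7)/(u + 1)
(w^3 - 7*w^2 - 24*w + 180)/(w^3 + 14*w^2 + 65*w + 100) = (w^2 - 12*w + 36)/(w^2 + 9*w + 20)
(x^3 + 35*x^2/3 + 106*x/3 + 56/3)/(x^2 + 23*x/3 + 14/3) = x + 4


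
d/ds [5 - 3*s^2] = -6*s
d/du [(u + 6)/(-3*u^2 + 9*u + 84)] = (-u^2 + 3*u + (u + 6)*(2*u - 3) + 28)/(3*(-u^2 + 3*u + 28)^2)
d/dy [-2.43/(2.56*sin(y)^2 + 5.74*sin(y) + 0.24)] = (12.4416*sin(y) + 13.9482)*cos(y)/(2.56*sin(y)^2 + 5.74*sin(y) + 0.24)^2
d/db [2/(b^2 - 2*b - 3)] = 4*(1 - b)/(-b^2 + 2*b + 3)^2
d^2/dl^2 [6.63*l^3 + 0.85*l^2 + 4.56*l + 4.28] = 39.78*l + 1.7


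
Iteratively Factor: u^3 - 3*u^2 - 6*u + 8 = (u + 2)*(u^2 - 5*u + 4) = (u - 4)*(u + 2)*(u - 1)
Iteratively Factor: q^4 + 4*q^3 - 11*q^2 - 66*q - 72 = (q - 4)*(q^3 + 8*q^2 + 21*q + 18) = (q - 4)*(q + 3)*(q^2 + 5*q + 6) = (q - 4)*(q + 3)^2*(q + 2)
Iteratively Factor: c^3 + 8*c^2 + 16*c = (c + 4)*(c^2 + 4*c) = (c + 4)^2*(c)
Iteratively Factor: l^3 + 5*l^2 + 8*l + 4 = (l + 2)*(l^2 + 3*l + 2) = (l + 1)*(l + 2)*(l + 2)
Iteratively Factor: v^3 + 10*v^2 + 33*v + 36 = (v + 4)*(v^2 + 6*v + 9) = (v + 3)*(v + 4)*(v + 3)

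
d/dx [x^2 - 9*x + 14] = 2*x - 9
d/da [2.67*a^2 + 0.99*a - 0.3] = 5.34*a + 0.99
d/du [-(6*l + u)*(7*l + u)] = -13*l - 2*u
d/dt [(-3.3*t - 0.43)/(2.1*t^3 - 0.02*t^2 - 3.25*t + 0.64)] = (13.86*t^3 + 2.643*t^2 - 0.0172000000000008*t - 3.5095)/(4.41*t^6 - 0.084*t^5 - 13.6496*t^4 + 2.818*t^3 + 10.5369*t^2 - 4.16*t + 0.4096)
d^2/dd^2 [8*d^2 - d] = 16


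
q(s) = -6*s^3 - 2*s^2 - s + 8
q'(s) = -18*s^2 - 4*s - 1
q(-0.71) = 9.85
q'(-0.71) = -7.23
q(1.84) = -37.99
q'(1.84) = -69.30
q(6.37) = -1630.37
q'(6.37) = -756.86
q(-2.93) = 144.68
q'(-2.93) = -143.81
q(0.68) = 4.51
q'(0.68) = -12.04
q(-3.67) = 281.32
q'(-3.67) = -228.76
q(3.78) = -348.42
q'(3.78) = -273.31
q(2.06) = -55.00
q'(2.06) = -85.62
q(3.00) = -175.00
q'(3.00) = -175.00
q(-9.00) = 4229.00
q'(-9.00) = -1423.00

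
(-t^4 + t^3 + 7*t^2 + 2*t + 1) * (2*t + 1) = -2*t^5 + t^4 + 15*t^3 + 11*t^2 + 4*t + 1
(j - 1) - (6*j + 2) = -5*j - 3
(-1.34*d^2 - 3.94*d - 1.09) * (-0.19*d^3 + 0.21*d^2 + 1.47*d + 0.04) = 0.2546*d^5 + 0.4672*d^4 - 2.5901*d^3 - 6.0743*d^2 - 1.7599*d - 0.0436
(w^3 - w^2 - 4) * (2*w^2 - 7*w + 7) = 2*w^5 - 9*w^4 + 14*w^3 - 15*w^2 + 28*w - 28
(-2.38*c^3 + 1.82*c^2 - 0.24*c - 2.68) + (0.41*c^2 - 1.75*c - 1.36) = -2.38*c^3 + 2.23*c^2 - 1.99*c - 4.04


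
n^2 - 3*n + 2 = (n - 2)*(n - 1)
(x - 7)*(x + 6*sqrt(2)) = x^2 - 7*x + 6*sqrt(2)*x - 42*sqrt(2)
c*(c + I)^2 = c^3 + 2*I*c^2 - c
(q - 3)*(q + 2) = q^2 - q - 6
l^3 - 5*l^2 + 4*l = l*(l - 4)*(l - 1)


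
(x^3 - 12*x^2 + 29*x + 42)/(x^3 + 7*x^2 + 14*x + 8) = (x^2 - 13*x + 42)/(x^2 + 6*x + 8)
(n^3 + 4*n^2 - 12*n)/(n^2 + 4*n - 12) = n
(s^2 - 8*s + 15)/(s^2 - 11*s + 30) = (s - 3)/(s - 6)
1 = 1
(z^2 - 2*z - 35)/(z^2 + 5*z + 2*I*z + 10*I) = (z - 7)/(z + 2*I)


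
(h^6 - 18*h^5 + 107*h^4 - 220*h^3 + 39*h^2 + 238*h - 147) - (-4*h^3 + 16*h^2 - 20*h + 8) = h^6 - 18*h^5 + 107*h^4 - 216*h^3 + 23*h^2 + 258*h - 155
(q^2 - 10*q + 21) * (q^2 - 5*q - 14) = q^4 - 15*q^3 + 57*q^2 + 35*q - 294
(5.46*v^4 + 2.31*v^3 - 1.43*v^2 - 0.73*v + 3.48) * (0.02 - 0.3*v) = -1.638*v^5 - 0.5838*v^4 + 0.4752*v^3 + 0.1904*v^2 - 1.0586*v + 0.0696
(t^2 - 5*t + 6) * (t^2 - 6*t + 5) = t^4 - 11*t^3 + 41*t^2 - 61*t + 30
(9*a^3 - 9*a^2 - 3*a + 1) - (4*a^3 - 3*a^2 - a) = 5*a^3 - 6*a^2 - 2*a + 1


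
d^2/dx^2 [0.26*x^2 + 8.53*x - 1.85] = 0.520000000000000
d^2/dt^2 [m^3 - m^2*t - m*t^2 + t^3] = -2*m + 6*t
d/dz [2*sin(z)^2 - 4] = 2*sin(2*z)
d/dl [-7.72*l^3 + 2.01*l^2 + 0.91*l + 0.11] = -23.16*l^2 + 4.02*l + 0.91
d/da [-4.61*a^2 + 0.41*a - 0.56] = 0.41 - 9.22*a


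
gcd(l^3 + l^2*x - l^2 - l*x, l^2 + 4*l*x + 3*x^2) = l + x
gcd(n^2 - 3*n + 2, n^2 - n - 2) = n - 2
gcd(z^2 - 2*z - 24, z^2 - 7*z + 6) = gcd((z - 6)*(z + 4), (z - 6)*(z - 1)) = z - 6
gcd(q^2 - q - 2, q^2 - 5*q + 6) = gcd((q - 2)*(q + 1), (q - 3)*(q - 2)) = q - 2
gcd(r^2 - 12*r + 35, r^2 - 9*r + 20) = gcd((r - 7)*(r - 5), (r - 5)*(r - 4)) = r - 5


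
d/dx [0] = 0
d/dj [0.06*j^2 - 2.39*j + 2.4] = 0.12*j - 2.39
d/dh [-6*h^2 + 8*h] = 8 - 12*h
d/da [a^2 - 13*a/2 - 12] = 2*a - 13/2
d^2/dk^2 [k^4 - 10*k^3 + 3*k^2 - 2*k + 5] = 12*k^2 - 60*k + 6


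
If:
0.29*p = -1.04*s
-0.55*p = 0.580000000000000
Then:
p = -1.05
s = 0.29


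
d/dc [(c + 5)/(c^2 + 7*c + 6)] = (c^2 + 7*c - (c + 5)*(2*c + 7) + 6)/(c^2 + 7*c + 6)^2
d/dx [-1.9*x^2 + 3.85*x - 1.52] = 3.85 - 3.8*x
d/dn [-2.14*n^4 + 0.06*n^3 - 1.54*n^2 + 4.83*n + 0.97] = -8.56*n^3 + 0.18*n^2 - 3.08*n + 4.83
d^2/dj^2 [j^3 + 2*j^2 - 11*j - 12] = 6*j + 4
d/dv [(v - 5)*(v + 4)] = 2*v - 1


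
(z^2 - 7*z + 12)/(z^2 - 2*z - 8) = (z - 3)/(z + 2)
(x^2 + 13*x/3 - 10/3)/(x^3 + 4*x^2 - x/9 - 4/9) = 3*(3*x^2 + 13*x - 10)/(9*x^3 + 36*x^2 - x - 4)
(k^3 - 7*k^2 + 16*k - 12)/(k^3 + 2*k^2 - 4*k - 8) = (k^2 - 5*k + 6)/(k^2 + 4*k + 4)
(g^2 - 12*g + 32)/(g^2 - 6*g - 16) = (g - 4)/(g + 2)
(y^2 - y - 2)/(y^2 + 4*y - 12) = (y + 1)/(y + 6)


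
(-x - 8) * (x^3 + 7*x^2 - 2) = -x^4 - 15*x^3 - 56*x^2 + 2*x + 16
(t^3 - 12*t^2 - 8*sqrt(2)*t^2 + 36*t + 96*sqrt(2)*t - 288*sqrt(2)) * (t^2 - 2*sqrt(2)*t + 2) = t^5 - 10*sqrt(2)*t^4 - 12*t^4 + 70*t^3 + 120*sqrt(2)*t^3 - 376*sqrt(2)*t^2 - 408*t^2 + 192*sqrt(2)*t + 1224*t - 576*sqrt(2)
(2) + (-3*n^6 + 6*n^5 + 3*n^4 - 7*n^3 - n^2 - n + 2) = -3*n^6 + 6*n^5 + 3*n^4 - 7*n^3 - n^2 - n + 4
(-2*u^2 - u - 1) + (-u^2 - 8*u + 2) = -3*u^2 - 9*u + 1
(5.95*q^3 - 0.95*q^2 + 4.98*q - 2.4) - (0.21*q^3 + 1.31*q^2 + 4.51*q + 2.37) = 5.74*q^3 - 2.26*q^2 + 0.470000000000001*q - 4.77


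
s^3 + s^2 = s^2*(s + 1)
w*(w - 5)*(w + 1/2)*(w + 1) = w^4 - 7*w^3/2 - 7*w^2 - 5*w/2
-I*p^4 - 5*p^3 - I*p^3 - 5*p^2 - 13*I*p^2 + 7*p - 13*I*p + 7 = (p - 7*I)*(p + I)^2*(-I*p - I)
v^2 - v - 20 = (v - 5)*(v + 4)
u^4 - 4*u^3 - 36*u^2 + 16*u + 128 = (u - 8)*(u - 2)*(u + 2)*(u + 4)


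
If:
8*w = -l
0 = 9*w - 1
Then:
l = -8/9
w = 1/9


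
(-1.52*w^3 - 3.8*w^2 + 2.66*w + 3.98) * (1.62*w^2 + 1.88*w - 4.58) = -2.4624*w^5 - 9.0136*w^4 + 4.1268*w^3 + 28.8524*w^2 - 4.7004*w - 18.2284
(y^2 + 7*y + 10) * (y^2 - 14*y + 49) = y^4 - 7*y^3 - 39*y^2 + 203*y + 490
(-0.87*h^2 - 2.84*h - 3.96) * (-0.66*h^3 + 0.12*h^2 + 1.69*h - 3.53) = 0.5742*h^5 + 1.77*h^4 + 0.8025*h^3 - 2.2037*h^2 + 3.3328*h + 13.9788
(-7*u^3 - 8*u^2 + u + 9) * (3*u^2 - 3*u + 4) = -21*u^5 - 3*u^4 - u^3 - 8*u^2 - 23*u + 36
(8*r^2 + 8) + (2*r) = 8*r^2 + 2*r + 8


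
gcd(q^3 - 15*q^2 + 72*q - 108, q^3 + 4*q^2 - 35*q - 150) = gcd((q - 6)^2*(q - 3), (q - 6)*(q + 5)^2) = q - 6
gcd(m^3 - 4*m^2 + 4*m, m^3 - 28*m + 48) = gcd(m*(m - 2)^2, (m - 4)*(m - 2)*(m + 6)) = m - 2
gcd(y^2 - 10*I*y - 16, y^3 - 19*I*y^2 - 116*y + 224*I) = y - 8*I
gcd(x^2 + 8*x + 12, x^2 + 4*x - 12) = x + 6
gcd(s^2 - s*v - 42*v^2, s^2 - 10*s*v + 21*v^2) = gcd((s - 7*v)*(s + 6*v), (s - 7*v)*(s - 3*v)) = s - 7*v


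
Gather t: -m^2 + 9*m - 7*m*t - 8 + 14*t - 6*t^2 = -m^2 + 9*m - 6*t^2 + t*(14 - 7*m) - 8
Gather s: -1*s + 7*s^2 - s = 7*s^2 - 2*s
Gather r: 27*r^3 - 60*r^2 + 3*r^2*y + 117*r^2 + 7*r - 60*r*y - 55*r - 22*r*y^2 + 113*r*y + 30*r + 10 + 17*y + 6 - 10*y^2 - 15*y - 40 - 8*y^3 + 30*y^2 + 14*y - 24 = 27*r^3 + r^2*(3*y + 57) + r*(-22*y^2 + 53*y - 18) - 8*y^3 + 20*y^2 + 16*y - 48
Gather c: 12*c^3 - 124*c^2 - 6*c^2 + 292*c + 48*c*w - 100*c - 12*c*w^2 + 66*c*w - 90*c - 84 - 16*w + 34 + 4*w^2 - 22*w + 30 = 12*c^3 - 130*c^2 + c*(-12*w^2 + 114*w + 102) + 4*w^2 - 38*w - 20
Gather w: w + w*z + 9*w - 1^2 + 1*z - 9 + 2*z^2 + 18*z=w*(z + 10) + 2*z^2 + 19*z - 10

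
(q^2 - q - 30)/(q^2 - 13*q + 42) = (q + 5)/(q - 7)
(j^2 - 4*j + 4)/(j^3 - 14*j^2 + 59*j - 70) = (j - 2)/(j^2 - 12*j + 35)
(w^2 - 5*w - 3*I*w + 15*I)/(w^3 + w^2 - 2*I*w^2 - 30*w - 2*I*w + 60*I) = (w - 3*I)/(w^2 + 2*w*(3 - I) - 12*I)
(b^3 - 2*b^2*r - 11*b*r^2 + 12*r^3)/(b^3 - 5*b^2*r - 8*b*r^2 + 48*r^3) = (-b + r)/(-b + 4*r)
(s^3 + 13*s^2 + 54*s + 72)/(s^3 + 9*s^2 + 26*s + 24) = (s + 6)/(s + 2)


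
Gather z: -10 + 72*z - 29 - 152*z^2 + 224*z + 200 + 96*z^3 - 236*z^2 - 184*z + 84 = 96*z^3 - 388*z^2 + 112*z + 245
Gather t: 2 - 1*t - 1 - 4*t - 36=-5*t - 35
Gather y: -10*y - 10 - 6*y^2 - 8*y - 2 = -6*y^2 - 18*y - 12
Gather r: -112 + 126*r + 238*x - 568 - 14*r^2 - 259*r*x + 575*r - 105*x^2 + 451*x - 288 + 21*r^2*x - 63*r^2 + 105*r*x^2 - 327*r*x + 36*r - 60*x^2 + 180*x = r^2*(21*x - 77) + r*(105*x^2 - 586*x + 737) - 165*x^2 + 869*x - 968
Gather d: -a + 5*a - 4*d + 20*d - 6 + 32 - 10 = 4*a + 16*d + 16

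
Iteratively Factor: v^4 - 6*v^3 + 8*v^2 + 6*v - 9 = (v - 3)*(v^3 - 3*v^2 - v + 3) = (v - 3)^2*(v^2 - 1) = (v - 3)^2*(v + 1)*(v - 1)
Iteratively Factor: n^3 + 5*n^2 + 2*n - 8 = (n - 1)*(n^2 + 6*n + 8) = (n - 1)*(n + 2)*(n + 4)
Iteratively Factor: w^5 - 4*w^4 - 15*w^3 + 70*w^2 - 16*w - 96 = (w + 4)*(w^4 - 8*w^3 + 17*w^2 + 2*w - 24) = (w + 1)*(w + 4)*(w^3 - 9*w^2 + 26*w - 24) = (w - 4)*(w + 1)*(w + 4)*(w^2 - 5*w + 6) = (w - 4)*(w - 2)*(w + 1)*(w + 4)*(w - 3)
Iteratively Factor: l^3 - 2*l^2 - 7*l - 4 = (l + 1)*(l^2 - 3*l - 4) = (l - 4)*(l + 1)*(l + 1)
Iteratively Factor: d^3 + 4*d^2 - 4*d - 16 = (d + 4)*(d^2 - 4) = (d - 2)*(d + 4)*(d + 2)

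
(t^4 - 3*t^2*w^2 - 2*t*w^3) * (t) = t^5 - 3*t^3*w^2 - 2*t^2*w^3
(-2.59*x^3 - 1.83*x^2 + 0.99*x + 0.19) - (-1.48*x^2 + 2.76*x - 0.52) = -2.59*x^3 - 0.35*x^2 - 1.77*x + 0.71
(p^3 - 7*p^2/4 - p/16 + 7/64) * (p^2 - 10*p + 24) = p^5 - 47*p^4/4 + 663*p^3/16 - 2641*p^2/64 - 83*p/32 + 21/8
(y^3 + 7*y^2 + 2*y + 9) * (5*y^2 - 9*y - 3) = 5*y^5 + 26*y^4 - 56*y^3 + 6*y^2 - 87*y - 27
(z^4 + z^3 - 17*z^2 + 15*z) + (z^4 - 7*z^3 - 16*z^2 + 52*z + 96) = 2*z^4 - 6*z^3 - 33*z^2 + 67*z + 96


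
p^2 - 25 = (p - 5)*(p + 5)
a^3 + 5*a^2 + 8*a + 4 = (a + 1)*(a + 2)^2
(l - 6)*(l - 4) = l^2 - 10*l + 24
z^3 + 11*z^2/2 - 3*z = z*(z - 1/2)*(z + 6)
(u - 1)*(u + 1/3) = u^2 - 2*u/3 - 1/3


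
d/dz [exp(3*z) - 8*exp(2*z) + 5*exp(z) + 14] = (3*exp(2*z) - 16*exp(z) + 5)*exp(z)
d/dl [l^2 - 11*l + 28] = 2*l - 11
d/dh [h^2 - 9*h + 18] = 2*h - 9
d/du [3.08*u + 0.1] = 3.08000000000000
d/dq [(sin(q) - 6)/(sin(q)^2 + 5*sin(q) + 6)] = (12*sin(q) + cos(q)^2 + 35)*cos(q)/(sin(q)^2 + 5*sin(q) + 6)^2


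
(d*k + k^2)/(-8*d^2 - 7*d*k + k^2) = -k/(8*d - k)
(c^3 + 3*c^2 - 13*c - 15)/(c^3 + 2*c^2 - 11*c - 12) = (c + 5)/(c + 4)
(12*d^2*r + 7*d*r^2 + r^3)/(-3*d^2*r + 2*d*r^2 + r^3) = (4*d + r)/(-d + r)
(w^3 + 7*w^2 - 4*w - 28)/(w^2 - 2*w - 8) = (w^2 + 5*w - 14)/(w - 4)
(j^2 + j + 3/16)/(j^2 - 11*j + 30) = (j^2 + j + 3/16)/(j^2 - 11*j + 30)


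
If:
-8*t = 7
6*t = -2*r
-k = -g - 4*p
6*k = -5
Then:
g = -4*p - 5/6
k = -5/6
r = 21/8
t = -7/8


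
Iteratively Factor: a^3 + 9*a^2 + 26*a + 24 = (a + 4)*(a^2 + 5*a + 6) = (a + 2)*(a + 4)*(a + 3)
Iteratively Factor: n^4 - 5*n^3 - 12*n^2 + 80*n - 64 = (n - 4)*(n^3 - n^2 - 16*n + 16) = (n - 4)^2*(n^2 + 3*n - 4) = (n - 4)^2*(n - 1)*(n + 4)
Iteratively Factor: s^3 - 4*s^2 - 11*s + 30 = (s - 2)*(s^2 - 2*s - 15) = (s - 2)*(s + 3)*(s - 5)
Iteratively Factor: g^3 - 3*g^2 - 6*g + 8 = (g - 4)*(g^2 + g - 2) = (g - 4)*(g - 1)*(g + 2)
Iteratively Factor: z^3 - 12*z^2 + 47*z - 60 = (z - 3)*(z^2 - 9*z + 20) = (z - 4)*(z - 3)*(z - 5)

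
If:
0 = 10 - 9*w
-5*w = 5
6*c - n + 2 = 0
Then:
No Solution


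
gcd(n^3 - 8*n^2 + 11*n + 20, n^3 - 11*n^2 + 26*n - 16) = 1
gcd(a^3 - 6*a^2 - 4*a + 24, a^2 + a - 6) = a - 2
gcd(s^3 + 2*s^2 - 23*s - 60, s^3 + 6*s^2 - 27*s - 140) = s^2 - s - 20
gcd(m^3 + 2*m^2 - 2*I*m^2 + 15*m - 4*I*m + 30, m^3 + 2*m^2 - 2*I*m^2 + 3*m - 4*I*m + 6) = m + 2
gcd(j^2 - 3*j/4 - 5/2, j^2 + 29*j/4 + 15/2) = j + 5/4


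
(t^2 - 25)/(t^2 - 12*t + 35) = (t + 5)/(t - 7)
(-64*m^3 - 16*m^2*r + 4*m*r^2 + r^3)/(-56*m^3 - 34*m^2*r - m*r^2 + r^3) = (-16*m^2 + r^2)/(-14*m^2 - 5*m*r + r^2)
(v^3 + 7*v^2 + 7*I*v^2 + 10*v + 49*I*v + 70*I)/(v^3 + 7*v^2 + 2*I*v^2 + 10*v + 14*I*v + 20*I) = (v + 7*I)/(v + 2*I)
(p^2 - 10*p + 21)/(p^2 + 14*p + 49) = (p^2 - 10*p + 21)/(p^2 + 14*p + 49)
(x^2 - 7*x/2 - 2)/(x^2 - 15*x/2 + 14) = (2*x + 1)/(2*x - 7)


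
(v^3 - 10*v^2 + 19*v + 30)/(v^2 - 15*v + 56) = (v^3 - 10*v^2 + 19*v + 30)/(v^2 - 15*v + 56)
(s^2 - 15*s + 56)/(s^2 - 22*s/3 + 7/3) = 3*(s - 8)/(3*s - 1)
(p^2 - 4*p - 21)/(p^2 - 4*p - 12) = (-p^2 + 4*p + 21)/(-p^2 + 4*p + 12)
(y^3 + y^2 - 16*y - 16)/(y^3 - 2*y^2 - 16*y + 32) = (y + 1)/(y - 2)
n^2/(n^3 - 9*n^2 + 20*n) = n/(n^2 - 9*n + 20)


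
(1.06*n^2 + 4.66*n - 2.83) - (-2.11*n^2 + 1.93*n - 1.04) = 3.17*n^2 + 2.73*n - 1.79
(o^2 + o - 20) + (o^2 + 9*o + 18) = 2*o^2 + 10*o - 2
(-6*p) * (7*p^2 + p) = -42*p^3 - 6*p^2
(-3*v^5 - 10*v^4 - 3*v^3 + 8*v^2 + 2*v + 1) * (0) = 0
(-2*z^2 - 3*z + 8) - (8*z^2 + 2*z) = -10*z^2 - 5*z + 8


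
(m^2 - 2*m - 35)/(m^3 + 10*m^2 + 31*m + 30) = (m - 7)/(m^2 + 5*m + 6)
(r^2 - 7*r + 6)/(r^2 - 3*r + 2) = (r - 6)/(r - 2)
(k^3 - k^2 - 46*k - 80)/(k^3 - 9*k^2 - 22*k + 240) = (k + 2)/(k - 6)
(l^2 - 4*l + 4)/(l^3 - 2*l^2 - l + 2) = (l - 2)/(l^2 - 1)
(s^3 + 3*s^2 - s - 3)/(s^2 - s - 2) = (s^2 + 2*s - 3)/(s - 2)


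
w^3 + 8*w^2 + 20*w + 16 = (w + 2)^2*(w + 4)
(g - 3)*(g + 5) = g^2 + 2*g - 15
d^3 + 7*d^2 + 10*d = d*(d + 2)*(d + 5)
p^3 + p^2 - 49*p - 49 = (p - 7)*(p + 1)*(p + 7)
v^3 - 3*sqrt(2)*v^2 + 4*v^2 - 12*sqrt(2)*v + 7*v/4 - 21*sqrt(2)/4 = (v + 1/2)*(v + 7/2)*(v - 3*sqrt(2))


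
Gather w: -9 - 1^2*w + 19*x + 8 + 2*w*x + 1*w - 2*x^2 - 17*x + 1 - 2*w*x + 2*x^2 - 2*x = 0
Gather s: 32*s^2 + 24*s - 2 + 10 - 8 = 32*s^2 + 24*s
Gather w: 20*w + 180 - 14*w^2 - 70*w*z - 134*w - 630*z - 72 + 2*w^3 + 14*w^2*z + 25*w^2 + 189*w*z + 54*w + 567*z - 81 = 2*w^3 + w^2*(14*z + 11) + w*(119*z - 60) - 63*z + 27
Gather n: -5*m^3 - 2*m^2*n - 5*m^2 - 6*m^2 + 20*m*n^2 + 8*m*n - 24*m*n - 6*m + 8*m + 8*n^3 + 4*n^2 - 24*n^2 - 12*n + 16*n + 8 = -5*m^3 - 11*m^2 + 2*m + 8*n^3 + n^2*(20*m - 20) + n*(-2*m^2 - 16*m + 4) + 8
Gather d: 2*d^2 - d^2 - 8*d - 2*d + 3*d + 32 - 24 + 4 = d^2 - 7*d + 12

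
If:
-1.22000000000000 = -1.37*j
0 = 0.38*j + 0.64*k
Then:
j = 0.89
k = -0.53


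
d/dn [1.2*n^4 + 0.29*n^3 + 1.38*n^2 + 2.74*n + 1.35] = 4.8*n^3 + 0.87*n^2 + 2.76*n + 2.74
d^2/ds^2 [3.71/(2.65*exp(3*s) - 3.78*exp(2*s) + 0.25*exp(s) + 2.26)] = ((-88.4835*exp(2*s) + 56.0952*exp(s) - 0.9275)*(2.65*exp(3*s) - 3.78*exp(2*s) + 0.25*exp(s) + 2.26) + 3.71*(7.95*exp(2*s) - 7.56*exp(s) + 0.25)*(15.9*exp(2*s) - 15.12*exp(s) + 0.5)*exp(s))*exp(s)/(2.65*exp(3*s) - 3.78*exp(2*s) + 0.25*exp(s) + 2.26)^3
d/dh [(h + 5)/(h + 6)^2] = (-h - 4)/(h + 6)^3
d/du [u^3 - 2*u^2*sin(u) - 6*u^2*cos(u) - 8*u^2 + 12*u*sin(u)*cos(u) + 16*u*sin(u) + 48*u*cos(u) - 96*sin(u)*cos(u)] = 6*u^2*sin(u) - 2*u^2*cos(u) + 3*u^2 - 52*u*sin(u) + 4*u*cos(u) + 12*u*cos(2*u) - 16*u + 16*sin(u) + 6*sin(2*u) + 48*cos(u) - 96*cos(2*u)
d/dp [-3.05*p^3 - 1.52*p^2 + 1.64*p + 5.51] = -9.15*p^2 - 3.04*p + 1.64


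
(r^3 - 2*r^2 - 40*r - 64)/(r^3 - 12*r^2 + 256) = (r + 2)/(r - 8)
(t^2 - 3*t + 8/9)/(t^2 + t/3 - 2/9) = (3*t - 8)/(3*t + 2)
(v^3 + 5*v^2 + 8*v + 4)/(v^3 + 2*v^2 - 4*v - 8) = (v + 1)/(v - 2)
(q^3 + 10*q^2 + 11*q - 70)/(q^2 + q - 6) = (q^2 + 12*q + 35)/(q + 3)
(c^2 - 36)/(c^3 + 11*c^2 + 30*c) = (c - 6)/(c*(c + 5))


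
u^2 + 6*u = u*(u + 6)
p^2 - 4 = (p - 2)*(p + 2)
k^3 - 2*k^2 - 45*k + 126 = (k - 6)*(k - 3)*(k + 7)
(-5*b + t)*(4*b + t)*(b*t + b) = -20*b^3*t - 20*b^3 - b^2*t^2 - b^2*t + b*t^3 + b*t^2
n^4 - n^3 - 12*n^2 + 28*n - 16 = (n - 2)^2*(n - 1)*(n + 4)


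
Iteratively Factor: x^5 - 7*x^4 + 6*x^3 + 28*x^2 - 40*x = (x - 2)*(x^4 - 5*x^3 - 4*x^2 + 20*x) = (x - 5)*(x - 2)*(x^3 - 4*x) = x*(x - 5)*(x - 2)*(x^2 - 4) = x*(x - 5)*(x - 2)*(x + 2)*(x - 2)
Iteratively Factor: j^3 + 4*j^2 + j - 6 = (j - 1)*(j^2 + 5*j + 6) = (j - 1)*(j + 2)*(j + 3)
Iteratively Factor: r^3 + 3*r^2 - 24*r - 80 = (r + 4)*(r^2 - r - 20) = (r + 4)^2*(r - 5)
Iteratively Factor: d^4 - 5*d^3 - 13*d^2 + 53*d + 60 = (d + 1)*(d^3 - 6*d^2 - 7*d + 60) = (d - 5)*(d + 1)*(d^2 - d - 12) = (d - 5)*(d + 1)*(d + 3)*(d - 4)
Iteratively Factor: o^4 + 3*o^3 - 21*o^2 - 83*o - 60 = (o + 4)*(o^3 - o^2 - 17*o - 15) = (o + 3)*(o + 4)*(o^2 - 4*o - 5) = (o + 1)*(o + 3)*(o + 4)*(o - 5)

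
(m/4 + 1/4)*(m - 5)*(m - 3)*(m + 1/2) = m^4/4 - 13*m^3/8 + 7*m^2/8 + 37*m/8 + 15/8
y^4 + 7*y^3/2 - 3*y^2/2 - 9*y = y*(y - 3/2)*(y + 2)*(y + 3)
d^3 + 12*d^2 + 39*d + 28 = (d + 1)*(d + 4)*(d + 7)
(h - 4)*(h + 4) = h^2 - 16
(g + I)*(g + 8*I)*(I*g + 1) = I*g^3 - 8*g^2 + I*g - 8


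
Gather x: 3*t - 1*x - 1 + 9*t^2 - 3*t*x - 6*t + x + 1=9*t^2 - 3*t*x - 3*t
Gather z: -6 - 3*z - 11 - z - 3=-4*z - 20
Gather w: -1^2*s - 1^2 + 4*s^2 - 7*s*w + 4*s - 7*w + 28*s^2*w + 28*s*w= 4*s^2 + 3*s + w*(28*s^2 + 21*s - 7) - 1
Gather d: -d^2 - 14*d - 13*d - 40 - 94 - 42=-d^2 - 27*d - 176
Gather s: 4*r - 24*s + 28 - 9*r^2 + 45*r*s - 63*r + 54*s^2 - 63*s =-9*r^2 - 59*r + 54*s^2 + s*(45*r - 87) + 28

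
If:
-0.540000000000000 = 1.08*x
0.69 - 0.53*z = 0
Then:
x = -0.50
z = 1.30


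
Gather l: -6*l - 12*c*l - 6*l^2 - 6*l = -6*l^2 + l*(-12*c - 12)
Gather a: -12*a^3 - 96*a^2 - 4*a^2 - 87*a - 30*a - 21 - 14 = -12*a^3 - 100*a^2 - 117*a - 35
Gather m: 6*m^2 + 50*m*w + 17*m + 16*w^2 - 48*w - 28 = 6*m^2 + m*(50*w + 17) + 16*w^2 - 48*w - 28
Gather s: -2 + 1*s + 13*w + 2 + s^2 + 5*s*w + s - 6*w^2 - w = s^2 + s*(5*w + 2) - 6*w^2 + 12*w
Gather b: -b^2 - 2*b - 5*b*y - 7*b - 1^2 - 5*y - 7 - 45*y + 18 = -b^2 + b*(-5*y - 9) - 50*y + 10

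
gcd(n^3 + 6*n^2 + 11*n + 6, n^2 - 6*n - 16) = n + 2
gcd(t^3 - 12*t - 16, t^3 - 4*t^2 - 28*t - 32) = t^2 + 4*t + 4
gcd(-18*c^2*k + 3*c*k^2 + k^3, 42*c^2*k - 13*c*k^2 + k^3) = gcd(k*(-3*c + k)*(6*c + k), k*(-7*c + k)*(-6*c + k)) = k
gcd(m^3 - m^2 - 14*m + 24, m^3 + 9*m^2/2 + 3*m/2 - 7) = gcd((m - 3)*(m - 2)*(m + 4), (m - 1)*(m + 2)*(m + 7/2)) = 1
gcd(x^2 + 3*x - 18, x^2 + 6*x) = x + 6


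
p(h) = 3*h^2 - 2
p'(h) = 6*h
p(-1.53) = 5.02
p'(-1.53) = -9.18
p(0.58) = -0.99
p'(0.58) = 3.48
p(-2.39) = 15.14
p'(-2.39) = -14.34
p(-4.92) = 70.62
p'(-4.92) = -29.52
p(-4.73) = 65.12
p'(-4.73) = -28.38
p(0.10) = -1.97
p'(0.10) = 0.60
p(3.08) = 26.46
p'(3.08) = 18.48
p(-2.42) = 15.57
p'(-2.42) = -14.52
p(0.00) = -2.00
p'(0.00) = 0.00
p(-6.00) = 106.00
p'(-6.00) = -36.00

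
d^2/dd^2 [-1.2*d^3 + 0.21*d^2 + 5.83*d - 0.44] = 0.42 - 7.2*d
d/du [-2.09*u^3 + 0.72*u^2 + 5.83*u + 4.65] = -6.27*u^2 + 1.44*u + 5.83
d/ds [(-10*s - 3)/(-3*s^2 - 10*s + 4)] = 2*(-15*s^2 - 9*s - 35)/(9*s^4 + 60*s^3 + 76*s^2 - 80*s + 16)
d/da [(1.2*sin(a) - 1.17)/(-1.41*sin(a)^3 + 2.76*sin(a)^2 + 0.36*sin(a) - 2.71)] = (3.384*sin(a)^3 - 8.2611*sin(a)^2 + 6.4584*sin(a) - 2.8308)*cos(a)/(1.9881*sin(a)^6 - 7.7832*sin(a)^5 + 6.6024*sin(a)^4 + 9.6294*sin(a)^3 - 14.8296*sin(a)^2 - 1.9512*sin(a) + 7.3441)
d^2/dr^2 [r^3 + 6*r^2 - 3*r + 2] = 6*r + 12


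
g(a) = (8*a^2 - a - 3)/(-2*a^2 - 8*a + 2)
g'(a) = (4*a + 8)*(8*a^2 - a - 3)/(-2*a^2 - 8*a + 2)^2 + (16*a - 1)/(-2*a^2 - 8*a + 2)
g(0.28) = 6.69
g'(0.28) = -162.43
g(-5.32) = -18.99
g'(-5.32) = -13.79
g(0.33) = 2.87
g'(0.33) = -36.13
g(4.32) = -2.03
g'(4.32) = -0.24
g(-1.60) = 1.97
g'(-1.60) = -2.42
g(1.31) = -0.79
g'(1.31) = -0.80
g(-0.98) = 0.72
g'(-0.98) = -1.74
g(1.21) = -0.71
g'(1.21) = -0.87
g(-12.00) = -6.11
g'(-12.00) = -0.27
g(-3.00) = 9.00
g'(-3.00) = -10.62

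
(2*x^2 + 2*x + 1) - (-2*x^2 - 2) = 4*x^2 + 2*x + 3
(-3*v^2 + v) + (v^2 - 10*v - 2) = -2*v^2 - 9*v - 2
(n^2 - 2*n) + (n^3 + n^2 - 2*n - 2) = n^3 + 2*n^2 - 4*n - 2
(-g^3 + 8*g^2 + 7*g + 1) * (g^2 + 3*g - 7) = -g^5 + 5*g^4 + 38*g^3 - 34*g^2 - 46*g - 7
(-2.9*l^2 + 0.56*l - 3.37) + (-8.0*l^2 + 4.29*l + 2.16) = -10.9*l^2 + 4.85*l - 1.21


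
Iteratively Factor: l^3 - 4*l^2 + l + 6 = (l + 1)*(l^2 - 5*l + 6) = (l - 3)*(l + 1)*(l - 2)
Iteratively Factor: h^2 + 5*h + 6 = (h + 3)*(h + 2)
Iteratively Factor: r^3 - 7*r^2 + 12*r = (r)*(r^2 - 7*r + 12) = r*(r - 3)*(r - 4)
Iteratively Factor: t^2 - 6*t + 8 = (t - 4)*(t - 2)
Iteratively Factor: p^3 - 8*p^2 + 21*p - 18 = (p - 2)*(p^2 - 6*p + 9) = (p - 3)*(p - 2)*(p - 3)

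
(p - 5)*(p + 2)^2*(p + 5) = p^4 + 4*p^3 - 21*p^2 - 100*p - 100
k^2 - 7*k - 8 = (k - 8)*(k + 1)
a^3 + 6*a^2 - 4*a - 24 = (a - 2)*(a + 2)*(a + 6)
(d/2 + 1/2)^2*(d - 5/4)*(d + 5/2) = d^4/4 + 13*d^3/16 + 3*d^2/32 - 5*d/4 - 25/32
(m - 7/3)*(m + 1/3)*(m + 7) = m^3 + 5*m^2 - 133*m/9 - 49/9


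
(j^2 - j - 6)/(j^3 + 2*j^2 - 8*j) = (j^2 - j - 6)/(j*(j^2 + 2*j - 8))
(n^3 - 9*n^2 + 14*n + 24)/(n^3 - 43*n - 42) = (n^2 - 10*n + 24)/(n^2 - n - 42)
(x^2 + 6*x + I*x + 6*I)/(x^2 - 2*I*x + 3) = (x + 6)/(x - 3*I)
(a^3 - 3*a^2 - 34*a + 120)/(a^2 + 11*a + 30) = (a^2 - 9*a + 20)/(a + 5)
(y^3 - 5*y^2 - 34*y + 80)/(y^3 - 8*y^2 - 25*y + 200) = (y - 2)/(y - 5)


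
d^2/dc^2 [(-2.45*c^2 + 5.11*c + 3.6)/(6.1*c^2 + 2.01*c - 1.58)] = (440.3651*c^3 + 662.0574*c^2 + 560.33868*c + 118.706636)/(226.981*c^6 + 224.3763*c^5 - 102.44157*c^4 - 108.113679*c^3 + 26.534046*c^2 + 15.053292*c - 3.944312)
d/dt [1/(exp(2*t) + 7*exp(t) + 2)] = (-2*exp(t) - 7)*exp(t)/(exp(2*t) + 7*exp(t) + 2)^2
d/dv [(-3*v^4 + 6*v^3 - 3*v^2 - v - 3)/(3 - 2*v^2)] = (12*v^5 - 12*v^4 - 36*v^3 + 52*v^2 - 30*v - 3)/(4*v^4 - 12*v^2 + 9)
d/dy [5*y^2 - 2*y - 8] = 10*y - 2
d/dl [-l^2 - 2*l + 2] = -2*l - 2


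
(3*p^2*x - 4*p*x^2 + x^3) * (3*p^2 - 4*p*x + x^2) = 9*p^4*x - 24*p^3*x^2 + 22*p^2*x^3 - 8*p*x^4 + x^5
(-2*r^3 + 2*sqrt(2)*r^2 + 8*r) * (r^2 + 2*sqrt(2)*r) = -2*r^5 - 2*sqrt(2)*r^4 + 16*r^3 + 16*sqrt(2)*r^2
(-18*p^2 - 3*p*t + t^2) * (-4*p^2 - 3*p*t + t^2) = 72*p^4 + 66*p^3*t - 13*p^2*t^2 - 6*p*t^3 + t^4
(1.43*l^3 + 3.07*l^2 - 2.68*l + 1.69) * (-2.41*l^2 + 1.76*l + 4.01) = -3.4463*l^5 - 4.8819*l^4 + 17.5963*l^3 + 3.521*l^2 - 7.7724*l + 6.7769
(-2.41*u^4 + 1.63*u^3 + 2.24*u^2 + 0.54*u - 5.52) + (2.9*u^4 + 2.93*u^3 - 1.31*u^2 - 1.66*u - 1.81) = 0.49*u^4 + 4.56*u^3 + 0.93*u^2 - 1.12*u - 7.33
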